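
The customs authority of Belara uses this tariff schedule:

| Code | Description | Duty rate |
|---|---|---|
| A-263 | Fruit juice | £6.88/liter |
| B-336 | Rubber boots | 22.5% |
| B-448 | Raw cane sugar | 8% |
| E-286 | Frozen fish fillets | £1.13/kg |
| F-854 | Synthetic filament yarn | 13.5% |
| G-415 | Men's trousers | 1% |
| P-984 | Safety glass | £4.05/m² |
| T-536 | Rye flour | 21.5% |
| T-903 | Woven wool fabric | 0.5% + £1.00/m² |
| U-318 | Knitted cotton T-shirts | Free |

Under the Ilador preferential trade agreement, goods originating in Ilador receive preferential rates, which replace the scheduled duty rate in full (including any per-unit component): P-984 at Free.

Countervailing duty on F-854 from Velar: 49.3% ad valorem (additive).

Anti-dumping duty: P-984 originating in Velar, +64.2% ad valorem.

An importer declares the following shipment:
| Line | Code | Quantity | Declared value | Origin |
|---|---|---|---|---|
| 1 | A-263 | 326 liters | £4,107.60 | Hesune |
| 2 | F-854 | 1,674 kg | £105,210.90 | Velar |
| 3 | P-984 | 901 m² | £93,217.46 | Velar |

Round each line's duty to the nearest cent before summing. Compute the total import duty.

Line 1 (A-263, Hesune, 326 liters, £4,107.60):
Base rate for A-263 is £6.88/liter.
Duty = 326 × £6.88 = £2,242.88.
Line 2 (F-854, Velar, 1,674 kg, £105,210.90):
Base rate for F-854 is 13.5%.
Additional duty on F-854 from Velar: +49.3%. Applied ad valorem rate: 13.5% + 49.3% = 62.8%.
Duty = £105,210.90 × 62.8% = £66,072.45.
Line 3 (P-984, Velar, 901 m², £93,217.46):
Base rate for P-984 is £4.05/m².
P-984 has an FTA preferential rate, but origin Velar is not Ilador; base rate stands.
Additional duty on P-984 from Velar: +64.2% ad valorem. Applied ad valorem rate = 64.2%.
Duty = £93,217.46 × 64.2% + 901 × £4.05 = £63,494.66.
Total = £2,242.88 + £66,072.45 + £63,494.66 = £131,809.99.

£131,809.99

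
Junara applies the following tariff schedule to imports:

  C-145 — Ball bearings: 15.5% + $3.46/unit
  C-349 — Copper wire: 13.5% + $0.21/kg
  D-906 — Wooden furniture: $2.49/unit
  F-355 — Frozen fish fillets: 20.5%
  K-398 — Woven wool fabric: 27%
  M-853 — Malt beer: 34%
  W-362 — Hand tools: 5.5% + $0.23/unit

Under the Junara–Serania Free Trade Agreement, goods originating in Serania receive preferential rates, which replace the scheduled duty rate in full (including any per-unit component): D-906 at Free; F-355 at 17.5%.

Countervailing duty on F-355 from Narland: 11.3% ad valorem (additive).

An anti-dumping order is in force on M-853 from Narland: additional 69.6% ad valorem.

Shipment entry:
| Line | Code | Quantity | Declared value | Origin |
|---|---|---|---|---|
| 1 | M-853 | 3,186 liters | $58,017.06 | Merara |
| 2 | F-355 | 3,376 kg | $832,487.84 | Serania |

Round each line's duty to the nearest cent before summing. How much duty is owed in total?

$165,411.17

Line 1 (M-853, Merara, 3,186 liters, $58,017.06):
Base rate for M-853 is 34%.
The additional-duty order on M-853 targets Narland, not Merara; it does not apply.
Duty = $58,017.06 × 34% = $19,725.80.
Line 2 (F-355, Serania, 3,376 kg, $832,487.84):
Base rate for F-355 is 20.5%.
Origin Serania qualifies under the Junara–Serania agreement and F-355 is covered: preferential rate 17.5% applies instead.
The additional-duty order on F-355 targets Narland, not Serania; it does not apply.
Duty = $832,487.84 × 17.5% = $145,685.37.
Total = $19,725.80 + $145,685.37 = $165,411.17.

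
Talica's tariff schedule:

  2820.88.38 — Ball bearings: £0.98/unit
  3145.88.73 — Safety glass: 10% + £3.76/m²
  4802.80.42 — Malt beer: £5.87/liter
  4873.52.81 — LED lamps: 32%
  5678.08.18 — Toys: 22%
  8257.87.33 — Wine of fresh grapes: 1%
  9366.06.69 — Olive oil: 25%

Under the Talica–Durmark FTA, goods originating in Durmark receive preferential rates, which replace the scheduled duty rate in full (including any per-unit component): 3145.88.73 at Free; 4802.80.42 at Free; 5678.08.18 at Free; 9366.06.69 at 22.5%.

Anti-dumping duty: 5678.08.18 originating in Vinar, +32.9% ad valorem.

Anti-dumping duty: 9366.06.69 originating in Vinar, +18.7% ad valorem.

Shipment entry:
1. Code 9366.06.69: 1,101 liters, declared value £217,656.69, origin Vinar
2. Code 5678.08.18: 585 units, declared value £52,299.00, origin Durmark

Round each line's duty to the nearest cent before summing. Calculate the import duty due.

Line 1 (9366.06.69, Vinar, 1,101 liters, £217,656.69):
Base rate for 9366.06.69 is 25%.
9366.06.69 has an FTA preferential rate, but origin Vinar is not Durmark; base rate stands.
Additional duty on 9366.06.69 from Vinar: +18.7%. Applied ad valorem rate: 25% + 18.7% = 43.7%.
Duty = £217,656.69 × 43.7% = £95,115.97.
Line 2 (5678.08.18, Durmark, 585 units, £52,299.00):
Base rate for 5678.08.18 is 22%.
Origin Durmark qualifies under the Talica–Durmark agreement and 5678.08.18 is covered: preferential rate Free applies instead.
The additional-duty order on 5678.08.18 targets Vinar, not Durmark; it does not apply.
Duty = £52,299.00 × 0% = £0.00.
Total = £95,115.97 + £0.00 = £95,115.97.

£95,115.97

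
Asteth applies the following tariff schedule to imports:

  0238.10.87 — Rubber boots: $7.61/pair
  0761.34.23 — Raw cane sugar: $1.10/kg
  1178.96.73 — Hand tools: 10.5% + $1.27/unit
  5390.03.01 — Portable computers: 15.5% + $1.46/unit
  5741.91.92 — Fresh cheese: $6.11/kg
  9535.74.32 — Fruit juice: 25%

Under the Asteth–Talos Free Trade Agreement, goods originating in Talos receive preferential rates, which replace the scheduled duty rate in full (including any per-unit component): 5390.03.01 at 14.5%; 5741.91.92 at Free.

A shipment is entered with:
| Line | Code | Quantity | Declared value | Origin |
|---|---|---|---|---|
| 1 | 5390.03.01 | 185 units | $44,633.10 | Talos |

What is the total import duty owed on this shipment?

Line 1 (5390.03.01, Talos, 185 units, $44,633.10):
Base rate for 5390.03.01 is 15.5% + $1.46/unit.
Origin Talos qualifies under the Asteth–Talos agreement and 5390.03.01 is covered: preferential rate 14.5% applies instead.
Duty = $44,633.10 × 14.5% = $6,471.80.

$6,471.80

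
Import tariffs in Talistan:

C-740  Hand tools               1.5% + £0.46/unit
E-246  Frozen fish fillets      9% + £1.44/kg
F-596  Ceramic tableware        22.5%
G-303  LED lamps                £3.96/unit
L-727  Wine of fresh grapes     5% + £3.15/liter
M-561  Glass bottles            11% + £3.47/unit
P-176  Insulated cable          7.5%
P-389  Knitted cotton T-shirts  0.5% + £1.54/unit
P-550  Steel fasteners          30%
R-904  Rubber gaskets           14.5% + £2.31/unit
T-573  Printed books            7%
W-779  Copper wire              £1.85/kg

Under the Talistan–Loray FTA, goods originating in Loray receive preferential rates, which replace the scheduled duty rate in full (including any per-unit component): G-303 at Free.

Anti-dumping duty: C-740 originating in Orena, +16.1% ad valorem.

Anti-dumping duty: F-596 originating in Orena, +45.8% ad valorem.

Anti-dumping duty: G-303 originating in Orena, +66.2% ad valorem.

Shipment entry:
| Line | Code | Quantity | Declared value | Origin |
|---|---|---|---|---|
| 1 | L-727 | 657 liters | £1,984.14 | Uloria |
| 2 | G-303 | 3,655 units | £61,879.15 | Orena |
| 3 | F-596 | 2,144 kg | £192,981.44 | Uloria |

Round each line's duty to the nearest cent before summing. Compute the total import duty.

£101,027.38

Line 1 (L-727, Uloria, 657 liters, £1,984.14):
Base rate for L-727 is 5% + £3.15/liter.
Duty = £1,984.14 × 5% + 657 × £3.15 = £2,168.76.
Line 2 (G-303, Orena, 3,655 units, £61,879.15):
Base rate for G-303 is £3.96/unit.
G-303 has an FTA preferential rate, but origin Orena is not Loray; base rate stands.
Additional duty on G-303 from Orena: +66.2% ad valorem. Applied ad valorem rate = 66.2%.
Duty = £61,879.15 × 66.2% + 3,655 × £3.96 = £55,437.80.
Line 3 (F-596, Uloria, 2,144 kg, £192,981.44):
Base rate for F-596 is 22.5%.
The additional-duty order on F-596 targets Orena, not Uloria; it does not apply.
Duty = £192,981.44 × 22.5% = £43,420.82.
Total = £2,168.76 + £55,437.80 + £43,420.82 = £101,027.38.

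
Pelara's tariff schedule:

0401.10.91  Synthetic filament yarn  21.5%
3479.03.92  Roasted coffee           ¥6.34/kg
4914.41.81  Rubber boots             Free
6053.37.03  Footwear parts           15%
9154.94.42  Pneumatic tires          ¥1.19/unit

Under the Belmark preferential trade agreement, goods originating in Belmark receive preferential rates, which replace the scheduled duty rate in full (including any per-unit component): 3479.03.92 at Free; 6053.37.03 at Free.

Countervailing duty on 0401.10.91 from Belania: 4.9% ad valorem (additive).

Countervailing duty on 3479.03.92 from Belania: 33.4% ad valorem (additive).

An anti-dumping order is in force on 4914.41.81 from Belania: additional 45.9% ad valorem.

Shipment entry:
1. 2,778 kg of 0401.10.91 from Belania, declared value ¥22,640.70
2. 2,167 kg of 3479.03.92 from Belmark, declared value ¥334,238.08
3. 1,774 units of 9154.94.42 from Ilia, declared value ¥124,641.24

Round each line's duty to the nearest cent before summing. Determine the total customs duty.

¥8,088.20

Line 1 (0401.10.91, Belania, 2,778 kg, ¥22,640.70):
Base rate for 0401.10.91 is 21.5%.
Additional duty on 0401.10.91 from Belania: +4.9%. Applied ad valorem rate: 21.5% + 4.9% = 26.4%.
Duty = ¥22,640.70 × 26.4% = ¥5,977.14.
Line 2 (3479.03.92, Belmark, 2,167 kg, ¥334,238.08):
Base rate for 3479.03.92 is ¥6.34/kg.
Origin Belmark qualifies under the Pelara–Belmark agreement and 3479.03.92 is covered: preferential rate Free applies instead.
The additional-duty order on 3479.03.92 targets Belania, not Belmark; it does not apply.
Duty = ¥334,238.08 × 0% = ¥0.00.
Line 3 (9154.94.42, Ilia, 1,774 units, ¥124,641.24):
Base rate for 9154.94.42 is ¥1.19/unit.
Duty = 1,774 × ¥1.19 = ¥2,111.06.
Total = ¥5,977.14 + ¥0.00 + ¥2,111.06 = ¥8,088.20.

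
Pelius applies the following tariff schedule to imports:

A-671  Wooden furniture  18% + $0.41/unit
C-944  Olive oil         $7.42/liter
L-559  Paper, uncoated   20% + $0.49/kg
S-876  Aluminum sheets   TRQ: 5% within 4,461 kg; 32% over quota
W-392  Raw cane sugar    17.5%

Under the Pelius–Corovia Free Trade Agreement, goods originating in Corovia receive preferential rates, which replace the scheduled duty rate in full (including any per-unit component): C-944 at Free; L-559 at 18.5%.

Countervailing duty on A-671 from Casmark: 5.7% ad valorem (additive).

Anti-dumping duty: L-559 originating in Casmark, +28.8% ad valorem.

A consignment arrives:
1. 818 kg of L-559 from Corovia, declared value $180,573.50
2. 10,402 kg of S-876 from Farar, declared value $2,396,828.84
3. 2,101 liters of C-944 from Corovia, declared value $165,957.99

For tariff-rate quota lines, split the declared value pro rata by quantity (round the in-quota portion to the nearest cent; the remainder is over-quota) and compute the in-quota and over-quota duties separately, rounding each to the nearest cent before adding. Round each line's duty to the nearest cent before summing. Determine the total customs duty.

Line 1 (L-559, Corovia, 818 kg, $180,573.50):
Base rate for L-559 is 20% + $0.49/kg.
Origin Corovia qualifies under the Pelius–Corovia agreement and L-559 is covered: preferential rate 18.5% applies instead.
The additional-duty order on L-559 targets Casmark, not Corovia; it does not apply.
Duty = $180,573.50 × 18.5% = $33,406.10.
Line 2 (S-876, Farar, 10,402 kg, $2,396,828.84):
Code S-876 is under a tariff-rate quota (threshold 4,461 kg). In-quota: 4,461 kg at 5%; over-quota: 5,941 kg at 32%.
Pro-rata value split: in-quota = $2,396,828.84 × 4,461/10,402 = $1,027,903.62; over-quota = $2,396,828.84 − $1,027,903.62 = $1,368,925.22.
In-quota duty = $1,027,903.62 × 5% = $51,395.18. Over-quota duty = $1,368,925.22 × 32% = $438,056.07.
Line duty = $51,395.18 + $438,056.07 = $489,451.25.
Line 3 (C-944, Corovia, 2,101 liters, $165,957.99):
Base rate for C-944 is $7.42/liter.
Origin Corovia qualifies under the Pelius–Corovia agreement and C-944 is covered: preferential rate Free applies instead.
Duty = $165,957.99 × 0% = $0.00.
Total = $33,406.10 + $489,451.25 + $0.00 = $522,857.35.

$522,857.35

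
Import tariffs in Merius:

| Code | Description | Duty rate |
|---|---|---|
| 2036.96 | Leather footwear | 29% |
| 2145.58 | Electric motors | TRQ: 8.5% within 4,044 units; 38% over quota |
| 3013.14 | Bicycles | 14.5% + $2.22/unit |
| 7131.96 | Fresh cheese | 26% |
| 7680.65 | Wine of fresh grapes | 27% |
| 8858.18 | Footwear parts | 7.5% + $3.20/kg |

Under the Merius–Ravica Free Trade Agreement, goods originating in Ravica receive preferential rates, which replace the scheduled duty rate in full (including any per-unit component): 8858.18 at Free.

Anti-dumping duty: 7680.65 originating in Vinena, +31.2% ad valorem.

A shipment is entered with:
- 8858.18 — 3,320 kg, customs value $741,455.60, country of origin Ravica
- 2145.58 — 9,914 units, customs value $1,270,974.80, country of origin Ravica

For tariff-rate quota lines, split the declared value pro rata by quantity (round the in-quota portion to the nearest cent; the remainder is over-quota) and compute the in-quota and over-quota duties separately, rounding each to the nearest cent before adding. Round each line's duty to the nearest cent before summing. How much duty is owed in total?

$330,030.39

Line 1 (8858.18, Ravica, 3,320 kg, $741,455.60):
Base rate for 8858.18 is 7.5% + $3.20/kg.
Origin Ravica qualifies under the Merius–Ravica agreement and 8858.18 is covered: preferential rate Free applies instead.
Duty = $741,455.60 × 0% = $0.00.
Line 2 (2145.58, Ravica, 9,914 units, $1,270,974.80):
Code 2145.58 is under a tariff-rate quota (threshold 4,044 units). In-quota: 4,044 units at 8.5%; over-quota: 5,870 units at 38%.
Pro-rata value split: in-quota = $1,270,974.80 × 4,044/9,914 = $518,440.80; over-quota = $1,270,974.80 − $518,440.80 = $752,534.00.
In-quota duty = $518,440.80 × 8.5% = $44,067.47. Over-quota duty = $752,534.00 × 38% = $285,962.92.
Line duty = $44,067.47 + $285,962.92 = $330,030.39.
Total = $0.00 + $330,030.39 = $330,030.39.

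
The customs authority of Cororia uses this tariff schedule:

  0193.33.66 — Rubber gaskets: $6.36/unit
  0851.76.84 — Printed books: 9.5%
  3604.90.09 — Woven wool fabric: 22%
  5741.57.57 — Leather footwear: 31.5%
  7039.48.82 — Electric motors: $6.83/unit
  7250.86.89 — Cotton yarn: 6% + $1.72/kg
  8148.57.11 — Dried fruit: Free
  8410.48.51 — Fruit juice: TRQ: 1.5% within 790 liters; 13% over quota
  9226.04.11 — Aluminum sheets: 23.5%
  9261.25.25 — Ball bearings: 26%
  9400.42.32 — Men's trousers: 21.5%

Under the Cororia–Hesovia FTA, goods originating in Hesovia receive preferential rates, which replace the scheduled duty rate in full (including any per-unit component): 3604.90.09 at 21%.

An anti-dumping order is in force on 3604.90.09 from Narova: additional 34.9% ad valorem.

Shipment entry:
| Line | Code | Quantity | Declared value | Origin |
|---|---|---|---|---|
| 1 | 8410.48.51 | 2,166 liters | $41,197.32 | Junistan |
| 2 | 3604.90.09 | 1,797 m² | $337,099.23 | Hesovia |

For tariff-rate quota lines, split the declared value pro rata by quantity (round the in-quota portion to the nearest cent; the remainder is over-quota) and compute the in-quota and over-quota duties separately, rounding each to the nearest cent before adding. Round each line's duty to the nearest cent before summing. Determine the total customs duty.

$74,418.53

Line 1 (8410.48.51, Junistan, 2,166 liters, $41,197.32):
Code 8410.48.51 is under a tariff-rate quota (threshold 790 liters). In-quota: 790 liters at 1.5%; over-quota: 1,376 liters at 13%.
Pro-rata value split: in-quota = $41,197.32 × 790/2,166 = $15,025.80; over-quota = $41,197.32 − $15,025.80 = $26,171.52.
In-quota duty = $15,025.80 × 1.5% = $225.39. Over-quota duty = $26,171.52 × 13% = $3,402.30.
Line duty = $225.39 + $3,402.30 = $3,627.69.
Line 2 (3604.90.09, Hesovia, 1,797 m², $337,099.23):
Base rate for 3604.90.09 is 22%.
Origin Hesovia qualifies under the Cororia–Hesovia agreement and 3604.90.09 is covered: preferential rate 21% applies instead.
The additional-duty order on 3604.90.09 targets Narova, not Hesovia; it does not apply.
Duty = $337,099.23 × 21% = $70,790.84.
Total = $3,627.69 + $70,790.84 = $74,418.53.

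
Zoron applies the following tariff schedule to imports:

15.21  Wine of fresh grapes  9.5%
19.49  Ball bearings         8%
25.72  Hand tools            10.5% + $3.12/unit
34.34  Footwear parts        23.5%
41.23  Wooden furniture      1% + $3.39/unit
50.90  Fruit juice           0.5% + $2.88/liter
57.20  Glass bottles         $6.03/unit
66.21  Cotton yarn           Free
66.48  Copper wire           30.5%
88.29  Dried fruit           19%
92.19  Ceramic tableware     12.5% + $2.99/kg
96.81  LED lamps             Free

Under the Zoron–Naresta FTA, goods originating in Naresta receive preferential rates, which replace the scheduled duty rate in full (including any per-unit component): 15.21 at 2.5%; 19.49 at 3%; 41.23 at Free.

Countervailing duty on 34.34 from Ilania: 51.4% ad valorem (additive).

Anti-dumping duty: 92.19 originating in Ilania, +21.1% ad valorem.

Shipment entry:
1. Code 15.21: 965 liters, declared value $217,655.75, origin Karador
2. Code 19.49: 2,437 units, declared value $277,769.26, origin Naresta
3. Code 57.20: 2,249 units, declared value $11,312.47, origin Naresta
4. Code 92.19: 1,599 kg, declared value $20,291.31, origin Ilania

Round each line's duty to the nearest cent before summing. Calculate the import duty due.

Line 1 (15.21, Karador, 965 liters, $217,655.75):
Base rate for 15.21 is 9.5%.
15.21 has an FTA preferential rate, but origin Karador is not Naresta; base rate stands.
Duty = $217,655.75 × 9.5% = $20,677.30.
Line 2 (19.49, Naresta, 2,437 units, $277,769.26):
Base rate for 19.49 is 8%.
Origin Naresta qualifies under the Zoron–Naresta agreement and 19.49 is covered: preferential rate 3% applies instead.
Duty = $277,769.26 × 3% = $8,333.08.
Line 3 (57.20, Naresta, 2,249 units, $11,312.47):
Base rate for 57.20 is $6.03/unit.
Origin Naresta is the FTA partner but 57.20 is not on the preference list; base rate stands.
Duty = 2,249 × $6.03 = $13,561.47.
Line 4 (92.19, Ilania, 1,599 kg, $20,291.31):
Base rate for 92.19 is 12.5% + $2.99/kg.
Additional duty on 92.19 from Ilania: +21.1%. Applied ad valorem rate: 12.5% + 21.1% = 33.6%.
Duty = $20,291.31 × 33.6% + 1,599 × $2.99 = $11,598.89.
Total = $20,677.30 + $8,333.08 + $13,561.47 + $11,598.89 = $54,170.74.

$54,170.74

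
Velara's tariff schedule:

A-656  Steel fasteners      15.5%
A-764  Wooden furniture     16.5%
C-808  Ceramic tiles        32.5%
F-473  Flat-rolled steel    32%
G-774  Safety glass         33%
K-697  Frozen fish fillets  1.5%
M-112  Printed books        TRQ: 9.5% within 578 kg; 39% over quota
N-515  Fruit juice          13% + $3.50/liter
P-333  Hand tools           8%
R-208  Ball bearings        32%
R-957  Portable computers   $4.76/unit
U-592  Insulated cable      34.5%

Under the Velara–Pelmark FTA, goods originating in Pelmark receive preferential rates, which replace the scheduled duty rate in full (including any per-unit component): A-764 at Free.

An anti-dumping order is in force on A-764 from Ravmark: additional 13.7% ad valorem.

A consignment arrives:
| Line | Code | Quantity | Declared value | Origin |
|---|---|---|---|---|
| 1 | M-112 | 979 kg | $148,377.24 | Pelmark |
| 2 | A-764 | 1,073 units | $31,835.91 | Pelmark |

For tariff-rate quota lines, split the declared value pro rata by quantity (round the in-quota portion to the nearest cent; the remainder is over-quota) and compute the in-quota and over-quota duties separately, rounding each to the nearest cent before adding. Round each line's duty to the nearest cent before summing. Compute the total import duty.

Line 1 (M-112, Pelmark, 979 kg, $148,377.24):
Code M-112 is under a tariff-rate quota (threshold 578 kg). In-quota: 578 kg at 9.5%; over-quota: 401 kg at 39%.
Pro-rata value split: in-quota = $148,377.24 × 578/979 = $87,601.68; over-quota = $148,377.24 − $87,601.68 = $60,775.56.
In-quota duty = $87,601.68 × 9.5% = $8,322.16. Over-quota duty = $60,775.56 × 39% = $23,702.47.
Line duty = $8,322.16 + $23,702.47 = $32,024.63.
Line 2 (A-764, Pelmark, 1,073 units, $31,835.91):
Base rate for A-764 is 16.5%.
Origin Pelmark qualifies under the Velara–Pelmark agreement and A-764 is covered: preferential rate Free applies instead.
The additional-duty order on A-764 targets Ravmark, not Pelmark; it does not apply.
Duty = $31,835.91 × 0% = $0.00.
Total = $32,024.63 + $0.00 = $32,024.63.

$32,024.63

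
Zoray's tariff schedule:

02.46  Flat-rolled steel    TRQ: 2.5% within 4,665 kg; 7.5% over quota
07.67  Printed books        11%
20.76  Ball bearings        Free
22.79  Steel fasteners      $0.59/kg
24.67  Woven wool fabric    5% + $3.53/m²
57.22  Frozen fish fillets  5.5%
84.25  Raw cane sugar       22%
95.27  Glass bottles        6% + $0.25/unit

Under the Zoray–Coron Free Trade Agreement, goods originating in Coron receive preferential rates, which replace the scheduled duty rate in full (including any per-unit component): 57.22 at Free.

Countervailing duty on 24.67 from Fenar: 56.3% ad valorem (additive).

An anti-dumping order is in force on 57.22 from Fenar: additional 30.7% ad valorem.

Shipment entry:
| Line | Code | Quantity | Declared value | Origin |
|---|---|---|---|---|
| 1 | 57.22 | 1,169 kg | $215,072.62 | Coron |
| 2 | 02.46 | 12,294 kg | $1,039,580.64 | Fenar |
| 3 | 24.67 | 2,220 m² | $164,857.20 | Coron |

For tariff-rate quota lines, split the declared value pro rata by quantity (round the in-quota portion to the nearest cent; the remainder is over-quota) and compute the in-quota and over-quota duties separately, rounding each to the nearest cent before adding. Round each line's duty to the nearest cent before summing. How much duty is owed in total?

$74,324.39

Line 1 (57.22, Coron, 1,169 kg, $215,072.62):
Base rate for 57.22 is 5.5%.
Origin Coron qualifies under the Zoray–Coron agreement and 57.22 is covered: preferential rate Free applies instead.
The additional-duty order on 57.22 targets Fenar, not Coron; it does not apply.
Duty = $215,072.62 × 0% = $0.00.
Line 2 (02.46, Fenar, 12,294 kg, $1,039,580.64):
Code 02.46 is under a tariff-rate quota (threshold 4,665 kg). In-quota: 4,665 kg at 2.5%; over-quota: 7,629 kg at 7.5%.
Pro-rata value split: in-quota = $1,039,580.64 × 4,665/12,294 = $394,472.40; over-quota = $1,039,580.64 − $394,472.40 = $645,108.24.
In-quota duty = $394,472.40 × 2.5% = $9,861.81. Over-quota duty = $645,108.24 × 7.5% = $48,383.12.
Line duty = $9,861.81 + $48,383.12 = $58,244.93.
Line 3 (24.67, Coron, 2,220 m², $164,857.20):
Base rate for 24.67 is 5% + $3.53/m².
Origin Coron is the FTA partner but 24.67 is not on the preference list; base rate stands.
The additional-duty order on 24.67 targets Fenar, not Coron; it does not apply.
Duty = $164,857.20 × 5% + 2,220 × $3.53 = $16,079.46.
Total = $0.00 + $58,244.93 + $16,079.46 = $74,324.39.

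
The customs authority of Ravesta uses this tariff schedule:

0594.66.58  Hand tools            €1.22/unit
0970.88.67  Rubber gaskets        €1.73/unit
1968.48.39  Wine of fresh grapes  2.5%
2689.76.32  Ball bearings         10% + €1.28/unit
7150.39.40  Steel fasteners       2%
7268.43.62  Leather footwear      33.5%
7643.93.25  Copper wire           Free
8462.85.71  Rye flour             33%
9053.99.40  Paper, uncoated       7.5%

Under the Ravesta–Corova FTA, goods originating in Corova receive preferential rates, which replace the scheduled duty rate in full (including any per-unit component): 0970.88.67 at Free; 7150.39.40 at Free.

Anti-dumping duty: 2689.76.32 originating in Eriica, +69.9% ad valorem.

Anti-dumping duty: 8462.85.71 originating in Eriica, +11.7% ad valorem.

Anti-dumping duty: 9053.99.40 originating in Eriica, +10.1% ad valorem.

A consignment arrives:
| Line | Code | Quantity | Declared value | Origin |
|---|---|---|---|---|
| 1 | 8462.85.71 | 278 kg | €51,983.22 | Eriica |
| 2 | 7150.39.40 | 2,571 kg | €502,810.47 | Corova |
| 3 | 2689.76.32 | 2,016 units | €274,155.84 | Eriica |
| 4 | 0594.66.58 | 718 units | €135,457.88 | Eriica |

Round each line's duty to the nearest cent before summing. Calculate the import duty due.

€245,743.46

Line 1 (8462.85.71, Eriica, 278 kg, €51,983.22):
Base rate for 8462.85.71 is 33%.
Additional duty on 8462.85.71 from Eriica: +11.7%. Applied ad valorem rate: 33% + 11.7% = 44.7%.
Duty = €51,983.22 × 44.7% = €23,236.50.
Line 2 (7150.39.40, Corova, 2,571 kg, €502,810.47):
Base rate for 7150.39.40 is 2%.
Origin Corova qualifies under the Ravesta–Corova agreement and 7150.39.40 is covered: preferential rate Free applies instead.
Duty = €502,810.47 × 0% = €0.00.
Line 3 (2689.76.32, Eriica, 2,016 units, €274,155.84):
Base rate for 2689.76.32 is 10% + €1.28/unit.
Additional duty on 2689.76.32 from Eriica: +69.9%. Applied ad valorem rate: 10% + 69.9% = 79.9%.
Duty = €274,155.84 × 79.9% + 2,016 × €1.28 = €221,631.00.
Line 4 (0594.66.58, Eriica, 718 units, €135,457.88):
Base rate for 0594.66.58 is €1.22/unit.
Duty = 718 × €1.22 = €875.96.
Total = €23,236.50 + €0.00 + €221,631.00 + €875.96 = €245,743.46.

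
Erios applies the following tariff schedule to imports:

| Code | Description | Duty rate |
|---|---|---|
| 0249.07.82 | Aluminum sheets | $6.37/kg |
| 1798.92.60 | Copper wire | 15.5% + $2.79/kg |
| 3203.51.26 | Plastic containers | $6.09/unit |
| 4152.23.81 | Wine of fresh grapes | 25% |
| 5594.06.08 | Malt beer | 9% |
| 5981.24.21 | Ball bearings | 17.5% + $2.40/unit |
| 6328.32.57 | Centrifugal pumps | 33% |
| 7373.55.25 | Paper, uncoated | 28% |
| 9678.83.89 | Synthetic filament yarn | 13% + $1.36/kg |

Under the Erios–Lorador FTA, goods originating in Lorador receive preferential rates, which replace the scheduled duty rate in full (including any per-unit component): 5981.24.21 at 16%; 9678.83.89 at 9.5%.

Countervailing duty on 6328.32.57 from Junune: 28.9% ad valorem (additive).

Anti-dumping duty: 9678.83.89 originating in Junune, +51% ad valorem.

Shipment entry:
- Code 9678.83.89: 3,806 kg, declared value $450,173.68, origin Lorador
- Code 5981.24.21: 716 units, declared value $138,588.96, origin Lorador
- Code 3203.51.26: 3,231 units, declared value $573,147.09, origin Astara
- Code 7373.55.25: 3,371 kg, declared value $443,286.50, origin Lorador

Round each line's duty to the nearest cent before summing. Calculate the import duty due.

Line 1 (9678.83.89, Lorador, 3,806 kg, $450,173.68):
Base rate for 9678.83.89 is 13% + $1.36/kg.
Origin Lorador qualifies under the Erios–Lorador agreement and 9678.83.89 is covered: preferential rate 9.5% applies instead.
The additional-duty order on 9678.83.89 targets Junune, not Lorador; it does not apply.
Duty = $450,173.68 × 9.5% = $42,766.50.
Line 2 (5981.24.21, Lorador, 716 units, $138,588.96):
Base rate for 5981.24.21 is 17.5% + $2.40/unit.
Origin Lorador qualifies under the Erios–Lorador agreement and 5981.24.21 is covered: preferential rate 16% applies instead.
Duty = $138,588.96 × 16% = $22,174.23.
Line 3 (3203.51.26, Astara, 3,231 units, $573,147.09):
Base rate for 3203.51.26 is $6.09/unit.
Duty = 3,231 × $6.09 = $19,676.79.
Line 4 (7373.55.25, Lorador, 3,371 kg, $443,286.50):
Base rate for 7373.55.25 is 28%.
Origin Lorador is the FTA partner but 7373.55.25 is not on the preference list; base rate stands.
Duty = $443,286.50 × 28% = $124,120.22.
Total = $42,766.50 + $22,174.23 + $19,676.79 + $124,120.22 = $208,737.74.

$208,737.74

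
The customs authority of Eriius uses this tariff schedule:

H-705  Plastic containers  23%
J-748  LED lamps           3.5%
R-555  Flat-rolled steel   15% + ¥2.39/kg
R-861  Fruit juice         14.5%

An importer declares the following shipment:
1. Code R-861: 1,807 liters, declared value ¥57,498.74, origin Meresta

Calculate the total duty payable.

Line 1 (R-861, Meresta, 1,807 liters, ¥57,498.74):
Base rate for R-861 is 14.5%.
Duty = ¥57,498.74 × 14.5% = ¥8,337.32.

¥8,337.32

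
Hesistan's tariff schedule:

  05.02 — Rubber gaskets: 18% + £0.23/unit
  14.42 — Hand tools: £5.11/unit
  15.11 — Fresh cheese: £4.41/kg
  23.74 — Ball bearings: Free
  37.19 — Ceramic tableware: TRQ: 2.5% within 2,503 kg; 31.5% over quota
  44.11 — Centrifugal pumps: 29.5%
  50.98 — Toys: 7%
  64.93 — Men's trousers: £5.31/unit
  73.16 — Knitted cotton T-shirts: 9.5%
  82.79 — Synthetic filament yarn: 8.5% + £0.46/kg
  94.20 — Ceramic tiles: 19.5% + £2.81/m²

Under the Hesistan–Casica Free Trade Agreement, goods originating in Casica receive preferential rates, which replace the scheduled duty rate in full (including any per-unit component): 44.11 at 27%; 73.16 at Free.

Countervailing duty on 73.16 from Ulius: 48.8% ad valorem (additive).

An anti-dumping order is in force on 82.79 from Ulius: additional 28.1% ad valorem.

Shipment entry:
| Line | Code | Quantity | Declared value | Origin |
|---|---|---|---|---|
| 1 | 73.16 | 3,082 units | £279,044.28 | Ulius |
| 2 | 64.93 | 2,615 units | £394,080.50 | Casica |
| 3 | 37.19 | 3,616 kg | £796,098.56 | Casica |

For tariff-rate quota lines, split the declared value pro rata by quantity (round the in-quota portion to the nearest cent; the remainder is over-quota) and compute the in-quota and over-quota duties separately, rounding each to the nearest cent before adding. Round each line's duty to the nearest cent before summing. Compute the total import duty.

£267,531.98

Line 1 (73.16, Ulius, 3,082 units, £279,044.28):
Base rate for 73.16 is 9.5%.
73.16 has an FTA preferential rate, but origin Ulius is not Casica; base rate stands.
Additional duty on 73.16 from Ulius: +48.8%. Applied ad valorem rate: 9.5% + 48.8% = 58.3%.
Duty = £279,044.28 × 58.3% = £162,682.82.
Line 2 (64.93, Casica, 2,615 units, £394,080.50):
Base rate for 64.93 is £5.31/unit.
Origin Casica is the FTA partner but 64.93 is not on the preference list; base rate stands.
Duty = 2,615 × £5.31 = £13,885.65.
Line 3 (37.19, Casica, 3,616 kg, £796,098.56):
Code 37.19 is under a tariff-rate quota (threshold 2,503 kg). In-quota: 2,503 kg at 2.5%; over-quota: 1,113 kg at 31.5%.
Pro-rata value split: in-quota = £796,098.56 × 2,503/3,616 = £551,060.48; over-quota = £796,098.56 − £551,060.48 = £245,038.08.
In-quota duty = £551,060.48 × 2.5% = £13,776.51. Over-quota duty = £245,038.08 × 31.5% = £77,187.00.
Line duty = £13,776.51 + £77,187.00 = £90,963.51.
Total = £162,682.82 + £13,885.65 + £90,963.51 = £267,531.98.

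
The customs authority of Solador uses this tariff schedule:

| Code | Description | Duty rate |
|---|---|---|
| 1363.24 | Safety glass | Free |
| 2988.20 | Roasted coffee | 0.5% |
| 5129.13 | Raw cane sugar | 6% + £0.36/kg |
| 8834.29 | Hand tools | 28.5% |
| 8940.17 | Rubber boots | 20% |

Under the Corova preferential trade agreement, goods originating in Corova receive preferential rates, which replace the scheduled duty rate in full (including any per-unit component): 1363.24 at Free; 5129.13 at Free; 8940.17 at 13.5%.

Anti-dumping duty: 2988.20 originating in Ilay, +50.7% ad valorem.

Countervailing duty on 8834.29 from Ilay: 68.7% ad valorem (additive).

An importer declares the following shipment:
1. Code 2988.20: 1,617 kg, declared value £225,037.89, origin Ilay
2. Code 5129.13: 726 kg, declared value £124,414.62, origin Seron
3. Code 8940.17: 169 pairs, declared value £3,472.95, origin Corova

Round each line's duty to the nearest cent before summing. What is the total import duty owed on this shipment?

Line 1 (2988.20, Ilay, 1,617 kg, £225,037.89):
Base rate for 2988.20 is 0.5%.
Additional duty on 2988.20 from Ilay: +50.7%. Applied ad valorem rate: 0.5% + 50.7% = 51.2%.
Duty = £225,037.89 × 51.2% = £115,219.40.
Line 2 (5129.13, Seron, 726 kg, £124,414.62):
Base rate for 5129.13 is 6% + £0.36/kg.
5129.13 has an FTA preferential rate, but origin Seron is not Corova; base rate stands.
Duty = £124,414.62 × 6% + 726 × £0.36 = £7,726.24.
Line 3 (8940.17, Corova, 169 pairs, £3,472.95):
Base rate for 8940.17 is 20%.
Origin Corova qualifies under the Solador–Corova agreement and 8940.17 is covered: preferential rate 13.5% applies instead.
Duty = £3,472.95 × 13.5% = £468.85.
Total = £115,219.40 + £7,726.24 + £468.85 = £123,414.49.

£123,414.49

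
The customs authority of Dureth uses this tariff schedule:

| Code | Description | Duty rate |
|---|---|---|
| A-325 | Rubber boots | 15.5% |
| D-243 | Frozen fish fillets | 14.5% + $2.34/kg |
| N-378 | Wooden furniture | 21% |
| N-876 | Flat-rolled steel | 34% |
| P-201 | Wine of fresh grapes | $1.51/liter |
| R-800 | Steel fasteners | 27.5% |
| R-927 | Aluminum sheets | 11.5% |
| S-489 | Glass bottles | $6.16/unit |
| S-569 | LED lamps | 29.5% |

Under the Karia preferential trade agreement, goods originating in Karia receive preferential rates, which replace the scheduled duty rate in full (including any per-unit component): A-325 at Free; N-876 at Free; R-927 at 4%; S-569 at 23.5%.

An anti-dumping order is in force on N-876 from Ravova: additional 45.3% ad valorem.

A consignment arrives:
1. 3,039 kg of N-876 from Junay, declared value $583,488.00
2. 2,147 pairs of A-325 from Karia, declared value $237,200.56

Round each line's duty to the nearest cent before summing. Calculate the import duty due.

Line 1 (N-876, Junay, 3,039 kg, $583,488.00):
Base rate for N-876 is 34%.
N-876 has an FTA preferential rate, but origin Junay is not Karia; base rate stands.
The additional-duty order on N-876 targets Ravova, not Junay; it does not apply.
Duty = $583,488.00 × 34% = $198,385.92.
Line 2 (A-325, Karia, 2,147 pairs, $237,200.56):
Base rate for A-325 is 15.5%.
Origin Karia qualifies under the Dureth–Karia agreement and A-325 is covered: preferential rate Free applies instead.
Duty = $237,200.56 × 0% = $0.00.
Total = $198,385.92 + $0.00 = $198,385.92.

$198,385.92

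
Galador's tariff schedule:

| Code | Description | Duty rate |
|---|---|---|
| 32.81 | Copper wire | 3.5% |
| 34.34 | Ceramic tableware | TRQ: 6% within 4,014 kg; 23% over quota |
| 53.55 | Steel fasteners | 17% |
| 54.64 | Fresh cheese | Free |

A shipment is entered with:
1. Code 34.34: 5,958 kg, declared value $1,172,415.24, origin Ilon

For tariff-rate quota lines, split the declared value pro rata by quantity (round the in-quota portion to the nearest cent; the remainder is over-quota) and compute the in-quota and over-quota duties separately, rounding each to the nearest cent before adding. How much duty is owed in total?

$135,376.77

Line 1 (34.34, Ilon, 5,958 kg, $1,172,415.24):
Code 34.34 is under a tariff-rate quota (threshold 4,014 kg). In-quota: 4,014 kg at 6%; over-quota: 1,944 kg at 23%.
Pro-rata value split: in-quota = $1,172,415.24 × 4,014/5,958 = $789,874.92; over-quota = $1,172,415.24 − $789,874.92 = $382,540.32.
In-quota duty = $789,874.92 × 6% = $47,392.50. Over-quota duty = $382,540.32 × 23% = $87,984.27.
Line duty = $47,392.50 + $87,984.27 = $135,376.77.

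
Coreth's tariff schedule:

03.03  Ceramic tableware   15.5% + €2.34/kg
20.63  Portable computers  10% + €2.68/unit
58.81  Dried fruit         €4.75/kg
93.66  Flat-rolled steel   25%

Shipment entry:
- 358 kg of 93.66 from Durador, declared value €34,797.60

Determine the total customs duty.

€8,699.40

Line 1 (93.66, Durador, 358 kg, €34,797.60):
Base rate for 93.66 is 25%.
Duty = €34,797.60 × 25% = €8,699.40.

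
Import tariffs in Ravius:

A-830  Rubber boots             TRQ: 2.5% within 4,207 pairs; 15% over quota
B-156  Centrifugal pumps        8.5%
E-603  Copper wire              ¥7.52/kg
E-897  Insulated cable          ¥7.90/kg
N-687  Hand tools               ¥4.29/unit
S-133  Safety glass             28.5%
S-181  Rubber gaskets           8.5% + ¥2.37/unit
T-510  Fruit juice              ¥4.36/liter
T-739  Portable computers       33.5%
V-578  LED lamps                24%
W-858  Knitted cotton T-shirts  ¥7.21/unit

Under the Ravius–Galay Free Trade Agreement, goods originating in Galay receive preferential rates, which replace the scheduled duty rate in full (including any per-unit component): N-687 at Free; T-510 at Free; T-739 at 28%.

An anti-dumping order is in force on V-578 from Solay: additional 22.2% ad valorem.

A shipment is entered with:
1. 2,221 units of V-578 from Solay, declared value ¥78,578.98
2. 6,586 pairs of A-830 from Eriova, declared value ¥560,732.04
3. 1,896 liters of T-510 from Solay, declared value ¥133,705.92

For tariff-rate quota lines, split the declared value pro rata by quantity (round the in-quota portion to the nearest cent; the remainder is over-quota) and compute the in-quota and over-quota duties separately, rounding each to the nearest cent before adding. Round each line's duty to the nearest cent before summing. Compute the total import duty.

¥83,906.86

Line 1 (V-578, Solay, 2,221 units, ¥78,578.98):
Base rate for V-578 is 24%.
Additional duty on V-578 from Solay: +22.2%. Applied ad valorem rate: 24% + 22.2% = 46.2%.
Duty = ¥78,578.98 × 46.2% = ¥36,303.49.
Line 2 (A-830, Eriova, 6,586 pairs, ¥560,732.04):
Code A-830 is under a tariff-rate quota (threshold 4,207 pairs). In-quota: 4,207 pairs at 2.5%; over-quota: 2,379 pairs at 15%.
Pro-rata value split: in-quota = ¥560,732.04 × 4,207/6,586 = ¥358,183.98; over-quota = ¥560,732.04 − ¥358,183.98 = ¥202,548.06.
In-quota duty = ¥358,183.98 × 2.5% = ¥8,954.60. Over-quota duty = ¥202,548.06 × 15% = ¥30,382.21.
Line duty = ¥8,954.60 + ¥30,382.21 = ¥39,336.81.
Line 3 (T-510, Solay, 1,896 liters, ¥133,705.92):
Base rate for T-510 is ¥4.36/liter.
T-510 has an FTA preferential rate, but origin Solay is not Galay; base rate stands.
Duty = 1,896 × ¥4.36 = ¥8,266.56.
Total = ¥36,303.49 + ¥39,336.81 + ¥8,266.56 = ¥83,906.86.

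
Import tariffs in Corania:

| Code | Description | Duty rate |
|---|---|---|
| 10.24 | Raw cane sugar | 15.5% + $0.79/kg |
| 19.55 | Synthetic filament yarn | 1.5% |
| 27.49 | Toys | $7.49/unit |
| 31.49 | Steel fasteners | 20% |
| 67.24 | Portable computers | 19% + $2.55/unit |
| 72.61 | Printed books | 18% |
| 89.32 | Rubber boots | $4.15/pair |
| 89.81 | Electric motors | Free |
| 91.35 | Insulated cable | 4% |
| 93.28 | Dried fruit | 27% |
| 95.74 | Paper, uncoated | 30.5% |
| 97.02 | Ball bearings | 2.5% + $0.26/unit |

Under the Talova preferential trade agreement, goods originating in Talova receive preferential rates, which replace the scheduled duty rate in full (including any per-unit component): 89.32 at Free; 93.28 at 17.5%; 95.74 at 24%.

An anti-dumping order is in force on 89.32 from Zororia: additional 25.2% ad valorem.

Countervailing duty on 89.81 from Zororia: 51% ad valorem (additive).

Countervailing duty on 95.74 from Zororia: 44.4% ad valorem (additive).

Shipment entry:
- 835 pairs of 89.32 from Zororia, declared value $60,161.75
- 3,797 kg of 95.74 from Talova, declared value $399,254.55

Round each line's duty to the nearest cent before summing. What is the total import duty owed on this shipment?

$114,447.10

Line 1 (89.32, Zororia, 835 pairs, $60,161.75):
Base rate for 89.32 is $4.15/pair.
89.32 has an FTA preferential rate, but origin Zororia is not Talova; base rate stands.
Additional duty on 89.32 from Zororia: +25.2% ad valorem. Applied ad valorem rate = 25.2%.
Duty = $60,161.75 × 25.2% + 835 × $4.15 = $18,626.01.
Line 2 (95.74, Talova, 3,797 kg, $399,254.55):
Base rate for 95.74 is 30.5%.
Origin Talova qualifies under the Corania–Talova agreement and 95.74 is covered: preferential rate 24% applies instead.
The additional-duty order on 95.74 targets Zororia, not Talova; it does not apply.
Duty = $399,254.55 × 24% = $95,821.09.
Total = $18,626.01 + $95,821.09 = $114,447.10.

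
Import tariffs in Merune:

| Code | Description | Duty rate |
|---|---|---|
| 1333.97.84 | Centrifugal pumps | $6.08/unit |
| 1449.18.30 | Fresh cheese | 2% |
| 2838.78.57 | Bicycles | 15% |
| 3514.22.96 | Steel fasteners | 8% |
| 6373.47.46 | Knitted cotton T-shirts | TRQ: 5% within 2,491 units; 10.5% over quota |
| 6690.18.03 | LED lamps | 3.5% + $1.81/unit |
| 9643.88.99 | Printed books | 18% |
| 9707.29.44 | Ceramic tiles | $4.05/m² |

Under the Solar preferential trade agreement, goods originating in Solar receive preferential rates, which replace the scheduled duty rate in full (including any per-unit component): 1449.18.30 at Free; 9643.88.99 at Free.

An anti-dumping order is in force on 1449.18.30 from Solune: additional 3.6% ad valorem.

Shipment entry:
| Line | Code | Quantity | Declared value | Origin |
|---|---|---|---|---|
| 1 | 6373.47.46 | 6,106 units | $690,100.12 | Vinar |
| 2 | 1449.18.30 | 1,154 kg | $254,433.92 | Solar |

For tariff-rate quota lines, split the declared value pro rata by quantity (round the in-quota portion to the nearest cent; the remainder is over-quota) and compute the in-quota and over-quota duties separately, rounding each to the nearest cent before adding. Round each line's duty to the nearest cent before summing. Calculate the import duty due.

$56,976.21

Line 1 (6373.47.46, Vinar, 6,106 units, $690,100.12):
Code 6373.47.46 is under a tariff-rate quota (threshold 2,491 units). In-quota: 2,491 units at 5%; over-quota: 3,615 units at 10.5%.
Pro-rata value split: in-quota = $690,100.12 × 2,491/6,106 = $281,532.82; over-quota = $690,100.12 − $281,532.82 = $408,567.30.
In-quota duty = $281,532.82 × 5% = $14,076.64. Over-quota duty = $408,567.30 × 10.5% = $42,899.57.
Line duty = $14,076.64 + $42,899.57 = $56,976.21.
Line 2 (1449.18.30, Solar, 1,154 kg, $254,433.92):
Base rate for 1449.18.30 is 2%.
Origin Solar qualifies under the Merune–Solar agreement and 1449.18.30 is covered: preferential rate Free applies instead.
The additional-duty order on 1449.18.30 targets Solune, not Solar; it does not apply.
Duty = $254,433.92 × 0% = $0.00.
Total = $56,976.21 + $0.00 = $56,976.21.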